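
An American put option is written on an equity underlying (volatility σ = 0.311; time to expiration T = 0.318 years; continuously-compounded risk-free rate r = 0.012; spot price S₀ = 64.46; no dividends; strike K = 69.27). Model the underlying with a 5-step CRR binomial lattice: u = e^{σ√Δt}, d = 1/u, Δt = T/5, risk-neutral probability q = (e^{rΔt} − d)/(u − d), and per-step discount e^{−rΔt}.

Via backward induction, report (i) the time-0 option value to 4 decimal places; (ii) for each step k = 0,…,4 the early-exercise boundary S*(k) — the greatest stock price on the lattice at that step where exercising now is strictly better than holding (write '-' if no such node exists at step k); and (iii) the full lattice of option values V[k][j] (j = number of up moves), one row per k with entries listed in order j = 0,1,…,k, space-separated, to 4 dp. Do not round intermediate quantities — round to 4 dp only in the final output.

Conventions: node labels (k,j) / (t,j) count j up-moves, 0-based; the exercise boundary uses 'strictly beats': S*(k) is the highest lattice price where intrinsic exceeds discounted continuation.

Δt=0.06360  u=1.08159  d=0.92457  q=0.48526  discount=0.99924
step 5 (expiry): payoffs max(K−S,0) = 25.7209 18.3248 9.6725 0.0000 0.0000 0.0000
step 4: (k=4,j=0): S=47.1022, K−S=22.1678, hold=22.1149 ⇒ V=22.1678 exercise | (k=4,j=1): S=55.1018, K−S=14.1682, hold=14.1153 ⇒ V=14.1682 exercise | (k=4,j=2): S=64.4600, K−S=4.8100, hold=4.9750 ⇒ V=4.9750 continue | (k=4,j=3): S=75.4075, K−S=0.0000, hold=0.0000 ⇒ V=0.0000 continue | (k=4,j=4): S=88.2144, K−S=0.0000, hold=0.0000 ⇒ V=0.0000 continue  boundary S*=55.1018
step 3: (k=3,j=0): S=50.9452, K−S=18.3248, hold=18.2719 ⇒ V=18.3248 exercise | (k=3,j=1): S=59.5975, K−S=9.6725, hold=9.6996 ⇒ V=9.6996 continue | (k=3,j=2): S=69.7192, K−S=0.0000, hold=2.5588 ⇒ V=2.5588 continue | (k=3,j=3): S=81.5600, K−S=0.0000, hold=0.0000 ⇒ V=0.0000 continue  boundary S*=50.9452
step 2: (k=2,j=0): S=55.1018, K−S=14.1682, hold=14.1285 ⇒ V=14.1682 exercise | (k=2,j=1): S=64.4600, K−S=4.8100, hold=6.2297 ⇒ V=6.2297 continue | (k=2,j=2): S=75.4075, K−S=0.0000, hold=1.3161 ⇒ V=1.3161 continue  boundary S*=55.1018
step 1: (k=1,j=0): S=59.5975, K−S=9.6725, hold=10.3081 ⇒ V=10.3081 continue | (k=1,j=1): S=69.7192, K−S=0.0000, hold=3.8424 ⇒ V=3.8424 continue  boundary S*=-
step 0: (k=0,j=0): S=64.4600, K−S=4.8100, hold=7.1650 ⇒ V=7.1650 continue  boundary S*=-

price = 7.1650
boundary = - - 55.1018 50.9452 55.1018
tree:
7.1650
10.3081 3.8424
14.1682 6.2297 1.3161
18.3248 9.6996 2.5588 0.0000
22.1678 14.1682 4.9750 0.0000 0.0000
25.7209 18.3248 9.6725 0.0000 0.0000 0.0000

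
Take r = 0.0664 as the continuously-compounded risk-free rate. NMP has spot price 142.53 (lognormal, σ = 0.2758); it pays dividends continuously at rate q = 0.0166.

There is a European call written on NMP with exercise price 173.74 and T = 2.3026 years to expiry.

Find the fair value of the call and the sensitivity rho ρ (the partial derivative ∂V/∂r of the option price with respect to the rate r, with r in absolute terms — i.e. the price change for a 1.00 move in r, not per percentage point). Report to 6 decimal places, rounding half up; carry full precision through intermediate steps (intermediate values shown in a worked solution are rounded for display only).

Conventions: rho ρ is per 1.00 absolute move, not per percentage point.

σ√T = 0.2758·√2.3026 = 0.418508
d₁ = (ln(S/K) + (r−q+σ²/2)T) / (σ√T) = (ln(142.53/173.74) + (0.0664−0.0166+0.2758²/2)·2.3026) / 0.418508 = (-0.198007 + 0.202244) / 0.418508 = 0.010123
d₂ = d₁ − σ√T = 0.010123 − 0.418508 = -0.408385
e^{−rT} = 0.858222
e^{−qT} = 0.962498
N(d₁) = 0.504038,  N(d₂) = 0.341495
Call price V = S·e^{−qT}·N(d₁) − K·e^{−rT}·N(d₂) = 69.146423 − 50.919528 = 18.226895
ρ = K·T·e^{−rT}·N(d₂) = 117.247306

price = 18.226895
ρ = 117.247306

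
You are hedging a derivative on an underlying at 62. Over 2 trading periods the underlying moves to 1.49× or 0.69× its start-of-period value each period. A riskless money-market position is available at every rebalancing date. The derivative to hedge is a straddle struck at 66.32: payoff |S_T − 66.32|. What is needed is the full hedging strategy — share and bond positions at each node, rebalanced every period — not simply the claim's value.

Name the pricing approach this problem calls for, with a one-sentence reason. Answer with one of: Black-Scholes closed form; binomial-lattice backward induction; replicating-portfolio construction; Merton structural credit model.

framework: replicating-portfolio construction

Key observation: a price alone would not answer the question — the per-node share/bond construction on the spot-62, 1.49/0.69 tree is required, and only the replicating-portfolio method yields it.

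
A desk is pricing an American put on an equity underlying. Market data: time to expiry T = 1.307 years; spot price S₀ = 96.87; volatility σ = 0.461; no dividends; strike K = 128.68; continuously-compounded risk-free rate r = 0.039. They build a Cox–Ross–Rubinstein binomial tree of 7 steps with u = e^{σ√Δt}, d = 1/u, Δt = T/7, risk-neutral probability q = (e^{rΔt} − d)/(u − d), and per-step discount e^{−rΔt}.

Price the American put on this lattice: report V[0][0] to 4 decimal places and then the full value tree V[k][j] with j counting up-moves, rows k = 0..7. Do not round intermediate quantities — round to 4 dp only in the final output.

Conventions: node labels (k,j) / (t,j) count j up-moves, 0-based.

price = 39.4777
tree:
39.4777
50.9726 27.0575
63.6421 37.3993 15.7512
75.3889 49.8621 23.8490 6.8134
85.0140 63.6421 35.0122 11.5610 1.5354
92.9007 75.3889 49.3061 19.3479 2.9104 0.0000
99.3630 85.0140 63.6421 31.8100 5.5168 0.0000 0.0000
104.6580 92.9007 75.3889 49.3061 10.4573 0.0000 0.0000 0.0000

Δt=0.18671, u=1.22043, d=0.81939, q=0.46859, disc=e^(-rΔt)=0.99274
k=7 terminal: V=max(K-S,0) → 104.6580 92.9007 75.3889 49.3061 10.4573 0.0000 0.0000 0.0000
k=6: j=0 S=29.3170 intr=99.3630 cont=98.4293 V=99.3630[EX]; j=1 S=43.6660 intr=85.0140 cont=84.0804 V=85.0140[EX]; j=2 S=65.0379 intr=63.6421 cont=62.7085 V=63.6421[EX]; j=3 S=96.8700 intr=31.8100 cont=30.8764 V=31.8100[EX]; j=4 S=144.2821 intr=0.0000 cont=5.5168 V=5.5168[hold]; j=5 S=214.8995 intr=0.0000 cont=0.0000 V=0.0000[hold]; j=6 S=320.0800 intr=0.0000 cont=0.0000 V=0.0000[hold]
k=5: j=0 S=35.7793 intr=92.9007 cont=91.9671 V=92.9007[EX]; j=1 S=53.2911 intr=75.3889 cont=74.4553 V=75.3889[EX]; j=2 S=79.3739 intr=49.3061 cont=48.3725 V=49.3061[EX]; j=3 S=118.2227 intr=10.4573 cont=19.3479 V=19.3479[hold]; j=4 S=176.0856 intr=0.0000 cont=2.9104 V=2.9104[hold]; j=5 S=262.2690 intr=0.0000 cont=0.0000 V=0.0000[hold]
k=4: j=0 S=43.6660 intr=85.0140 cont=84.0804 V=85.0140[EX]; j=1 S=65.0379 intr=63.6421 cont=62.7085 V=63.6421[EX]; j=2 S=96.8700 intr=31.8100 cont=35.0122 V=35.0122[hold]; j=3 S=144.2821 intr=0.0000 cont=11.5610 V=11.5610[hold]; j=4 S=214.8995 intr=0.0000 cont=1.5354 V=1.5354[hold]
k=3: j=0 S=53.2911 intr=75.3889 cont=74.4553 V=75.3889[EX]; j=1 S=79.3739 intr=49.3061 cont=49.8621 V=49.8621[hold]; j=2 S=118.2227 intr=10.4573 cont=23.8490 V=23.8490[hold]; j=3 S=176.0856 intr=0.0000 cont=6.8134 V=6.8134[hold]
k=2: j=0 S=65.0379 intr=63.6421 cont=62.9672 V=63.6421[EX]; j=1 S=96.8700 intr=31.8100 cont=37.3993 V=37.3993[hold]; j=2 S=144.2821 intr=0.0000 cont=15.7512 V=15.7512[hold]
k=1: j=0 S=79.3739 intr=49.3061 cont=50.9726 V=50.9726[hold]; j=1 S=118.2227 intr=10.4573 cont=27.0575 V=27.0575[hold]
k=0: j=0 S=96.8700 intr=31.8100 cont=39.4777 V=39.4777[hold]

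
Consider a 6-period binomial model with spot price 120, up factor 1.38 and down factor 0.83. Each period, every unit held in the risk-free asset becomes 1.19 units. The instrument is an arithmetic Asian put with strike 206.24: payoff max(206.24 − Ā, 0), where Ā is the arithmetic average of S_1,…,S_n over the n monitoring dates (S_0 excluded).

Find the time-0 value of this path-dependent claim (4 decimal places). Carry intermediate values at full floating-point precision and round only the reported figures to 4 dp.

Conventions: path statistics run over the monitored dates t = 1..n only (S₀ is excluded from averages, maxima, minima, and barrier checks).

Risk-neutral up-probability p* = (R−d)/(u−d) = (1.19−0.83)/(1.38−0.83) = 0.6545; the claim prices as the p*-weighted sum of path payoffs discounted by R^6.
Enumerate all 2^6 = 64 price paths (U = up ×1.38, D = down ×0.83); each path with k up-moves has probability p*^k·(1−p*)^(6−k).
DDDDDD: Ā=65.7223, payoff=140.5177, prob=0.001700
UDDDDD: Ā=109.2732, payoff=96.9668, prob=0.003220
DUDDDD: Ā=98.2732, payoff=107.9668, prob=0.003220
UUDDDD: Ā=163.3940, payoff=42.8460, prob=0.006102
DDUDDD: Ā=89.1432, payoff=117.0968, prob=0.003220
UDUDDD: Ā=148.2140, payoff=58.0260, prob=0.006102
DUUDDD: Ā=137.2140, payoff=69.0260, prob=0.006102
UUUDDD: Ā=228.1390, payoff=0.0000, prob=0.011561
DDDUDD: Ā=81.5653, payoff=124.6747, prob=0.003220
UDDUDD: Ā=135.6146, payoff=70.6254, prob=0.006102
DUDUDD: Ā=124.6146, payoff=81.6254, prob=0.006102
UUDUDD: Ā=207.1906, payoff=0.0000, prob=0.011561
DDUUDD: Ā=115.4846, payoff=90.7554, prob=0.006102
UDUUDD: Ā=192.0106, payoff=14.2294, prob=0.011561
DUUUDD: Ā=181.0106, payoff=25.2294, prob=0.011561
UUUUDD: Ā=300.9573, payoff=0.0000, prob=0.021905
DDDDUD: Ā=75.2757, payoff=130.9643, prob=0.003220
UDDDUD: Ā=125.1571, payoff=81.0829, prob=0.006102
DUDDUD: Ā=114.1571, payoff=92.0829, prob=0.006102
UUDDUD: Ā=189.8034, payoff=16.4366, prob=0.011561
DDUDUD: Ā=105.0271, payoff=101.2129, prob=0.006102
UDUDUD: Ā=174.6234, payoff=31.6166, prob=0.011561
DUUDUD: Ā=163.6234, payoff=42.6166, prob=0.011561
UUUDUD: Ā=272.0485, payoff=0.0000, prob=0.021905
DDDUUD: Ā=97.4492, payoff=108.7908, prob=0.006102
UDDUUD: Ā=162.0240, payoff=44.2160, prob=0.011561
DUDUUD: Ā=151.0240, payoff=55.2160, prob=0.011561
UUDUUD: Ā=251.1001, payoff=0.0000, prob=0.021905
DDUUUD: Ā=141.8940, payoff=64.3460, prob=0.011561
UDUUUD: Ā=235.9201, payoff=0.0000, prob=0.021905
DUUUUD: Ā=224.9201, payoff=0.0000, prob=0.021905
UUUUUD: Ā=373.9636, payoff=0.0000, prob=0.041504
DDDDDU: Ā=70.0552, payoff=136.1848, prob=0.003220
UDDDDU: Ā=116.4774, payoff=89.7626, prob=0.006102
DUDDDU: Ā=105.4774, payoff=100.7626, prob=0.006102
UUDDDU: Ā=175.3720, payoff=30.8680, prob=0.011561
DDUDDU: Ā=96.3474, payoff=109.8926, prob=0.006102
UDUDDU: Ā=160.1920, payoff=46.0480, prob=0.011561
DUUDDU: Ā=149.1920, payoff=57.0480, prob=0.011561
UUUDDU: Ā=248.0542, payoff=0.0000, prob=0.021905
DDDUDU: Ā=88.7695, payoff=117.4705, prob=0.006102
UDDUDU: Ā=147.5926, payoff=58.6474, prob=0.011561
DUDUDU: Ā=136.5926, payoff=69.6474, prob=0.011561
UUDUDU: Ā=227.1058, payoff=0.0000, prob=0.021905
DDUUDU: Ā=127.4626, payoff=78.7774, prob=0.011561
UDUUDU: Ā=211.9258, payoff=0.0000, prob=0.021905
DUUUDU: Ā=200.9258, payoff=5.3142, prob=0.021905
UUUUDU: Ā=334.0694, payoff=0.0000, prob=0.041504
DDDDUU: Ā=82.4798, payoff=123.7602, prob=0.006102
UDDDUU: Ā=137.1351, payoff=69.1049, prob=0.011561
DUDDUU: Ā=126.1351, payoff=80.1049, prob=0.011561
UUDDUU: Ā=209.7187, payoff=0.0000, prob=0.021905
DDUDUU: Ā=117.0051, payoff=89.2349, prob=0.011561
UDUDUU: Ā=194.5387, payoff=11.7013, prob=0.021905
DUUDUU: Ā=183.5387, payoff=22.7013, prob=0.021905
UUUDUU: Ā=305.1607, payoff=0.0000, prob=0.041504
DDDUUU: Ā=109.4272, payoff=96.8128, prob=0.011561
UDDUUU: Ā=181.9393, payoff=24.3007, prob=0.021905
DUDUUU: Ā=170.9393, payoff=35.3007, prob=0.021905
UUDUUU: Ā=284.2123, payoff=0.0000, prob=0.041504
DDUUUU: Ā=161.8093, payoff=44.4307, prob=0.021905
UDUUUU: Ā=269.0323, payoff=0.0000, prob=0.041504
DUUUUU: Ā=258.0323, payoff=0.0000, prob=0.041504
UUUUUU: Ā=429.0175, payoff=0.0000, prob=0.078639
Price = Σ prob·payoff / R^6 = 25.065082 / 2.839761 = 8.8265

price = 8.8265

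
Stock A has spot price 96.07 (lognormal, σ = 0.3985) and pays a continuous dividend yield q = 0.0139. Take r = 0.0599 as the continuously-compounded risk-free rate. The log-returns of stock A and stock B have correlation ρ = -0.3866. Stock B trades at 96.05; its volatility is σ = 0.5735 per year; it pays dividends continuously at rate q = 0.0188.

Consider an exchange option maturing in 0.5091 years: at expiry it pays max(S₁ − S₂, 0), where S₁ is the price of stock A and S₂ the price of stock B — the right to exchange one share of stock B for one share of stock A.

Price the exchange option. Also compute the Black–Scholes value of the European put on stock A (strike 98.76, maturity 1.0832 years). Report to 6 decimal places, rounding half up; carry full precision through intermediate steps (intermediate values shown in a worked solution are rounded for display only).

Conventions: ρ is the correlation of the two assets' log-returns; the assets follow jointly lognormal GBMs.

σ_eff = √(σ₁² + σ₂² − 2ρσ₁σ₂) = √(0.3985² + 0.5735² − 2·-0.3866·0.3985·0.5735) = 0.815114
d₁ = (ln(S₁/S₂) + (q₂ − q₁ + σ_eff²/2)T) / (σ_eff√T) = (ln(96.07/96.05) + (0.0188 − 0.0139 + 0.332206)·0.5091) / 0.581594 = 0.295444
d₂ = d₁ − σ_eff√T = 0.295444 − 0.581594 = -0.286150
N(d₁) = 0.616173,  N(d₂) = 0.387382
V = S₁·e^{−q₁T}·N(d₁) − S₂·e^{−q₂T}·N(d₂) = 58.778298 − 36.853586 = 21.924712
[vanilla: stock A put K=98.76]
σ√T = 0.3985·√1.0832 = 0.414746
d₁ = (ln(S/K) + (r−q+σ²/2)T) / (σ√T) = (ln(96.07/98.76) + (0.0599−0.0139+0.3985²/2)·1.0832) / 0.414746 = (-0.027616 + 0.135834) / 0.414746 = 0.260928
d₂ = d₁ − σ√T = 0.260928 − 0.414746 = -0.153818
e^{−rT} = 0.937176
e^{−qT} = 0.985056
N(−d₁) = 0.397074,  N(−d₂) = 0.561124
price = K·e^{−rT}·N(−d₂) − S·e^{−qT}·N(−d₁) = 51.935100 − 37.576847 = 14.358253

exchange price = 21.924712
price(stock A put K=98.76) = 14.358253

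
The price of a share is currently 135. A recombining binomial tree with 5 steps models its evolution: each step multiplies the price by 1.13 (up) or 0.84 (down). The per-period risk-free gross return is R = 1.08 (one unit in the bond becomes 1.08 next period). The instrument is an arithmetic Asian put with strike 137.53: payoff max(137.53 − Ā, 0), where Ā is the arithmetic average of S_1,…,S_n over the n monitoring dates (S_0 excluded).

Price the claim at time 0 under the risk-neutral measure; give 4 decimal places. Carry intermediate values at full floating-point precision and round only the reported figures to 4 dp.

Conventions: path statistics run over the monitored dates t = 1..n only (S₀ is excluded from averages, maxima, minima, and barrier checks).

price = 1.2629

No-arbitrage gives p* = (R−d)/(u−d) = 0.8276: enumerate every path, weight its payoff by its p*-probability, and discount by R^5.
Enumerate all 2^5 = 32 price paths (U = up ×1.13, D = down ×0.84); each path with k up-moves has probability p*^k·(1−p*)^(5−k).
DDDDD: Ā=82.4685, payoff=55.0615, prob=0.000152
UDDDD: Ā=110.9397, payoff=26.5903, prob=0.000731
DUDDD: Ā=103.1097, payoff=34.4203, prob=0.000731
UUDDD: Ā=138.7071, payoff=0.0000, prob=0.003510
DDUDD: Ā=96.5325, payoff=40.9975, prob=0.000731
UDUDD: Ā=129.8592, payoff=7.6708, prob=0.003510
DUUDD: Ā=122.0292, payoff=15.5008, prob=0.003510
UUUDD: Ā=164.1583, payoff=0.0000, prob=0.016849
DDDUD: Ā=91.0077, payoff=46.5223, prob=0.000731
UDDUD: Ā=122.4270, payoff=15.1030, prob=0.003510
DUDUD: Ā=114.5970, payoff=22.9330, prob=0.003510
UUDUD: Ā=154.1602, payoff=0.0000, prob=0.016849
DDUUD: Ā=108.0198, payoff=29.5102, prob=0.003510
UDUUD: Ā=145.3123, payoff=0.0000, prob=0.016849
DUUUD: Ā=137.4823, payoff=0.0477, prob=0.016849
UUUUD: Ā=184.9464, payoff=0.0000, prob=0.080877
DDDDU: Ā=86.3668, payoff=51.1632, prob=0.000731
UDDDU: Ā=116.1839, payoff=21.3461, prob=0.003510
DUDDU: Ā=108.3539, payoff=29.1761, prob=0.003510
UUDDU: Ā=145.7618, payoff=0.0000, prob=0.016849
DDUDU: Ā=101.7767, payoff=35.7533, prob=0.003510
UDUDU: Ā=136.9139, payoff=0.6161, prob=0.016849
DUUDU: Ā=129.0839, payoff=8.4461, prob=0.016849
UUUDU: Ā=173.6486, payoff=0.0000, prob=0.080877
DDDUU: Ā=96.2518, payoff=41.2782, prob=0.003510
UDDUU: Ā=129.4817, payoff=8.0483, prob=0.016849
DUDUU: Ā=121.6517, payoff=15.8783, prob=0.016849
UUDUU: Ā=163.6504, payoff=0.0000, prob=0.080877
DDUUU: Ā=115.0745, payoff=22.4555, prob=0.016849
UDUUU: Ā=154.8025, payoff=0.0000, prob=0.080877
DUUUU: Ā=146.9725, payoff=0.0000, prob=0.080877
UUUUU: Ā=197.7131, payoff=0.0000, prob=0.388210
Price = Σ prob·payoff / R^5 = 1.855630 / 1.469328 = 1.2629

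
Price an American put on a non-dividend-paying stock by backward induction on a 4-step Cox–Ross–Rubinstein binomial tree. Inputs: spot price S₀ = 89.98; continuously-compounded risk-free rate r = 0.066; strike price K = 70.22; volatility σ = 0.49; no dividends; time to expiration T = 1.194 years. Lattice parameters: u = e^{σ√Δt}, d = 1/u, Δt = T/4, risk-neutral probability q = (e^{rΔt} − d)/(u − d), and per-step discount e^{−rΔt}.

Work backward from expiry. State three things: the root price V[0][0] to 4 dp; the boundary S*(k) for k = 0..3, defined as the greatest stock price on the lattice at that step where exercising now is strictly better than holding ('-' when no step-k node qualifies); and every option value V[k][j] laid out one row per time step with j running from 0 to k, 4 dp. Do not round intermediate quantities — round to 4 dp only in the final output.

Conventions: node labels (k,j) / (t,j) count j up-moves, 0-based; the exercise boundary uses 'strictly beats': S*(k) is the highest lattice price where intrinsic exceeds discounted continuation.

price = 7.5951
boundary = - - - 40.3040
tree:
7.5951
12.4382 2.4594
19.7422 4.7343 0.0000
29.9160 9.1136 0.0000 0.0000
39.3823 17.5438 0.0000 0.0000 0.0000

params: Δt=0.29850 u=1.30697 d=0.76513 q=0.47019 e^(-rΔt)=0.98049
t_4 payoffs: 39.3823 17.5438 0.0000 0.0000 0.0000
t_3: node(3,0) S=40.3040 payoff=29.9160 vs cont=28.5461 → 29.9160 [stop]  node(3,1) S=68.8462 payoff=1.3738 vs cont=9.1136 → 9.1136 [wait]  node(3,2) S=117.6013 payoff=0.0000 vs cont=0.0000 → 0.0000 [wait]  node(3,3) S=200.8833 payoff=0.0000 vs cont=0.0000 → 0.0000 [wait]  ⇒ S*(3)=40.3040
t_2: node(2,0) S=52.6762 payoff=17.5438 vs cont=19.7422 → 19.7422 [wait]  node(2,1) S=89.9800 payoff=0.0000 vs cont=4.7343 → 4.7343 [wait]  node(2,2) S=153.7014 payoff=0.0000 vs cont=0.0000 → 0.0000 [wait]  ⇒ S*(2)=-
t_1: node(1,0) S=68.8462 payoff=1.3738 vs cont=12.4382 → 12.4382 [wait]  node(1,1) S=117.6013 payoff=0.0000 vs cont=2.4594 → 2.4594 [wait]  ⇒ S*(1)=-
t_0: node(0,0) S=89.9800 payoff=0.0000 vs cont=7.5951 → 7.5951 [wait]  ⇒ S*(0)=-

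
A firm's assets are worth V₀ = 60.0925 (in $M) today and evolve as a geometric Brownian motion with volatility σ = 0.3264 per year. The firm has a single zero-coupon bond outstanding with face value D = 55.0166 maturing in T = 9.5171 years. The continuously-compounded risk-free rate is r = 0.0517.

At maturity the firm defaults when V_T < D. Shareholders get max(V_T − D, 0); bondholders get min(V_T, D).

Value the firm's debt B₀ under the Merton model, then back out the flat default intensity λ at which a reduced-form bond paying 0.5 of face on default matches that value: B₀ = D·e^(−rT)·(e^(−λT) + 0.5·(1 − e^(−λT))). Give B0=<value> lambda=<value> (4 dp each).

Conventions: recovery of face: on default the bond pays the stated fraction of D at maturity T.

Work the structural quantities from V₀ = 60.0925 against face 55.0166:
d₁ = [ln(V₀/D) + (r + σ²/2)T] / (σ√T)
   = [ln(60.0925/55.0166) + (0.0517 + 0.5·0.3264²)·9.5171] / (0.3264·√9.5171)
   = [0.088250 + 0.998996] / 1.006937 = 1.079755
d₂ = d₁ − σ√T = 1.079755 − 1.006937 = 0.072818
N(d₁) = 0.859874,  N(d₂) = 0.529024,  e^(−rT) = 0.611382
E₀ = V₀·N(d₁) − D·e^(−rT)·N(d₂)
   = 60.0925·0.859874 − 55.0166·0.611382·0.529024 = 33.877665
B₀ = V₀ − E₀ = 60.0925 − 33.877665 = 26.214835
e^(−λT) = (B₀·e^(rT)/D − 0.5)/(1 − 0.5) = (26.2148·1.635640/55.0166 − 0.5)/0.5 = 0.55872851
λ = −ln(0.55872851)/9.5171 = 0.061163

B0=26.2148 lambda=0.0612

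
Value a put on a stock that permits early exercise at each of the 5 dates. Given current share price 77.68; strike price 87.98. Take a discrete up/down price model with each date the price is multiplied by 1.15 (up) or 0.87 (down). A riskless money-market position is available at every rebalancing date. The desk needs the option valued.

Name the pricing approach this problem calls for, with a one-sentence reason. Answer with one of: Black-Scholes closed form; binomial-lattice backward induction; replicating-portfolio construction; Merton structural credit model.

framework: binomial-lattice backward induction

Key observation: early exercise of the strike-87.98 put must be checked at each of the 5 dates (spot 77.68), which forces a node-by-node comparison of intrinsic and continuation value backward from expiry.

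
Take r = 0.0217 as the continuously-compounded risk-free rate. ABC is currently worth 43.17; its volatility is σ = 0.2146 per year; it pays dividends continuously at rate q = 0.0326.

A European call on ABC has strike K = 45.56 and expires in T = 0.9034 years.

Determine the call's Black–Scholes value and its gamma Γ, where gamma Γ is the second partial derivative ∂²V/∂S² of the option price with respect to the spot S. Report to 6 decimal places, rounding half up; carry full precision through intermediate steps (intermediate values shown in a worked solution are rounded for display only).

σ√T = 0.2146·√0.9034 = 0.203972
d₁ = (ln(S/K) + (r−q+σ²/2)T) / (σ√T) = (ln(43.17/45.56) + (0.0217−0.0326+0.2146²/2)·0.9034) / 0.203972 = (-0.053884 + 0.010955) / 0.203972 = -0.210466
d₂ = d₁ − σ√T = -0.210466 − 0.203972 = -0.414438
e^{−rT} = 0.980587
e^{−qT} = 0.970979
N(d₁) = 0.416652,  N(d₂) = 0.339277
Call price V = S·e^{−qT}·N(d₁) − K·e^{−rT}·N(d₂) = 17.464856 − 15.157372 = 2.307484
φ(d₁) = (1/√(2π))·e^{−d₁²/2} = 0.390204
Γ = e^{−qT}·φ(d₁) / (S·σ·√T) = 0.043028

price = 2.307484
Γ = 0.043028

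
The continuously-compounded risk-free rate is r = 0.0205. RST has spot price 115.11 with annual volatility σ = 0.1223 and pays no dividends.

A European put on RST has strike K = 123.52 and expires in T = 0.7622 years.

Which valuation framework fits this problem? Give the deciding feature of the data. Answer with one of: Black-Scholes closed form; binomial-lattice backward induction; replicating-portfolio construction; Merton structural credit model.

framework: Black-Scholes closed form

Key observation: a European claim on RST (strike 123.52) — a lognormal (GBM) underlying with constant rate and volatility — has an exact closed-form value; no lattice or capital structure is involved.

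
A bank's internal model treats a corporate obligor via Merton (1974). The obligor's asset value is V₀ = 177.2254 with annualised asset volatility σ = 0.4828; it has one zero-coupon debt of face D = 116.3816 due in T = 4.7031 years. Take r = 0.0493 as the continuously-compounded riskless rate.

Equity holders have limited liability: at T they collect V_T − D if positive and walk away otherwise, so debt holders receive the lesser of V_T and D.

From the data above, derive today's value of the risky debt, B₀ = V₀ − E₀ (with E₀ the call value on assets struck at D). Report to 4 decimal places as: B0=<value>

Work the structural quantities from V₀ = 177.2254 against face 116.3816:
d₁ = [ln(V₀/D) + (r + σ²/2)T] / (σ√T)
   = [ln(177.2254/116.3816) + (0.0493 + 0.5·0.4828²)·4.7031] / (0.4828·√4.7031)
   = [0.420548 + 0.779999] / 1.047031 = 1.146621
d₂ = d₁ − σ√T = 1.146621 − 1.047031 = 0.099590
N(d₁) = 0.874231,  N(d₂) = 0.539665,  e^(−rT) = 0.793055
E₀ = V₀·N(d₁) − D·e^(−rT)·N(d₂)
   = 177.2254·0.874231 − 116.3816·0.793055·0.539665 = 105.126430
B₀ = V₀ − E₀ = 177.2254 − 105.126430 = 72.098970

B0=72.0990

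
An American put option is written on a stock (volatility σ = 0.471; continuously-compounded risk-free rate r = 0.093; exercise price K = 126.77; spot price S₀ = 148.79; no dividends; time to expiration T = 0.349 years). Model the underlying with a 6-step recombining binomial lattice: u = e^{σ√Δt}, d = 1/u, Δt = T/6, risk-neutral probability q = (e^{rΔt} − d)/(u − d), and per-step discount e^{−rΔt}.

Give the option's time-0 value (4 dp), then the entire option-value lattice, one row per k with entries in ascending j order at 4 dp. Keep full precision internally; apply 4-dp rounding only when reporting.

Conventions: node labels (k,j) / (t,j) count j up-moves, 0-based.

params: Δt=0.05817 u=1.12030 d=0.89262 q=0.49546 e^(-rΔt)=0.99461
t_6 payoffs: 51.5086 32.3118 8.2186 0.0000 0.0000 0.0000 0.0000
k=5: node(5,0) S=84.3152 payoff=42.4548 vs cont=41.7709 → 42.4548 [stop]  node(5,1) S=105.8213 payoff=20.9487 vs cont=20.2648 → 20.9487 [stop]  node(5,2) S=132.8129 payoff=0.0000 vs cont=4.1243 → 4.1243 [wait]  node(5,3) S=166.6891 payoff=0.0000 vs cont=0.0000 → 0.0000 [wait]  node(5,4) S=209.2061 payoff=0.0000 vs cont=0.0000 → 0.0000 [wait]  node(5,5) S=262.5678 payoff=0.0000 vs cont=0.0000 → 0.0000 [wait]
k=4: node(4,0) S=94.4582 payoff=32.3118 vs cont=31.6279 → 32.3118 [stop]  node(4,1) S=118.5514 payoff=8.2186 vs cont=12.5449 → 12.5449 [wait]  node(4,2) S=148.7900 payoff=0.0000 vs cont=2.0697 → 2.0697 [wait]  node(4,3) S=186.7415 payoff=0.0000 vs cont=0.0000 → 0.0000 [wait]  node(4,4) S=234.3732 payoff=0.0000 vs cont=0.0000 → 0.0000 [wait]
k=3: node(3,0) S=105.8213 payoff=20.9487 vs cont=22.3967 → 22.3967 [wait]  node(3,1) S=132.8129 payoff=0.0000 vs cont=7.3152 → 7.3152 [wait]  node(3,2) S=166.6891 payoff=0.0000 vs cont=1.0386 → 1.0386 [wait]  node(3,3) S=209.2061 payoff=0.0000 vs cont=0.0000 → 0.0000 [wait]
k=2: node(2,0) S=118.5514 payoff=8.2186 vs cont=14.8440 → 14.8440 [wait]  node(2,1) S=148.7900 payoff=0.0000 vs cont=4.1827 → 4.1827 [wait]  node(2,2) S=186.7415 payoff=0.0000 vs cont=0.5212 → 0.5212 [wait]
k=1: node(1,0) S=132.8129 payoff=0.0000 vs cont=9.5102 → 9.5102 [wait]  node(1,1) S=166.6891 payoff=0.0000 vs cont=2.3558 → 2.3558 [wait]
k=0: node(0,0) S=148.7900 payoff=0.0000 vs cont=5.9334 → 5.9334 [wait]

price = 5.9334
tree:
5.9334
9.5102 2.3558
14.8440 4.1827 0.5212
22.3967 7.3152 1.0386 0.0000
32.3118 12.5449 2.0697 0.0000 0.0000
42.4548 20.9487 4.1243 0.0000 0.0000 0.0000
51.5086 32.3118 8.2186 0.0000 0.0000 0.0000 0.0000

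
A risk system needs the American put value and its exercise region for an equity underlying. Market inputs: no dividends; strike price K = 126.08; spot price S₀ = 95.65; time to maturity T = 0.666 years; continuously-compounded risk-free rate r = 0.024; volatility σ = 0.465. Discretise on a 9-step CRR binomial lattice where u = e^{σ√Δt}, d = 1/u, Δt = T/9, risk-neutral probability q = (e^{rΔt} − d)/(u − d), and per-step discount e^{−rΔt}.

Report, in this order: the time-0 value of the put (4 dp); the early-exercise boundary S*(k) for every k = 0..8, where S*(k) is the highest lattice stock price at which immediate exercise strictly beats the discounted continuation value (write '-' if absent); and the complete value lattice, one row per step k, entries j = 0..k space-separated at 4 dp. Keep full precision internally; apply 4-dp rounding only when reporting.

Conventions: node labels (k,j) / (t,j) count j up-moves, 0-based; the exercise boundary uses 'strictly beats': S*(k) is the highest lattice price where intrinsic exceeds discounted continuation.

price = 35.1841
boundary = - - - 65.4453 74.2701 65.4453 74.2701 84.2848 95.6500
tree:
35.1841
43.3776 26.2752
52.0087 34.0165 17.8319
60.6347 42.6855 24.5784 10.4546
68.4109 51.8099 32.7774 15.6237 4.7903
75.2632 60.6347 42.0867 22.6284 7.9533 1.3182
81.3013 68.4109 51.8099 31.5157 12.9070 2.5174 0.0000
86.6219 75.2632 60.6347 41.7952 20.2914 4.8074 0.0000 0.0000
91.3103 81.3013 68.4109 51.8099 30.4300 9.1807 0.0000 0.0000 0.0000
95.4416 86.6219 75.2632 60.6347 41.7952 17.5323 0.0000 0.0000 0.0000 0.0000

Δt=0.07400, u=1.13484, d=0.88118, q=0.47543, disc=e^(-rΔt)=0.99823
k=9 terminal: V=max(K-S,0) → 95.4416 86.6219 75.2632 60.6347 41.7952 17.5323 0.0000 0.0000 0.0000 0.0000
k=8: j=0 S=34.7697 intr=91.3103 cont=91.0866 V=91.3103[EX]; j=1 S=44.7787 intr=81.3013 cont=81.0775 V=81.3013[EX]; j=2 S=57.6691 intr=68.4109 cont=68.1872 V=68.4109[EX]; j=3 S=74.2701 intr=51.8099 cont=51.5862 V=51.8099[EX]; j=4 S=95.6500 intr=30.4300 cont=30.2063 V=30.4300[EX]; j=5 S=123.1845 intr=2.8955 cont=9.1807 V=9.1807[hold]; j=6 S=158.6452 intr=0.0000 cont=0.0000 V=0.0000[hold]; j=7 S=204.3139 intr=0.0000 cont=0.0000 V=0.0000[hold]; j=8 S=263.1292 intr=0.0000 cont=0.0000 V=0.0000[hold]  S*(8)=95.6500
k=7: j=0 S=39.4581 intr=86.6219 cont=86.3982 V=86.6219[EX]; j=1 S=50.8168 intr=75.2632 cont=75.0395 V=75.2632[EX]; j=2 S=65.4453 intr=60.6347 cont=60.4110 V=60.6347[EX]; j=3 S=84.2848 intr=41.7952 cont=41.5714 V=41.7952[EX]; j=4 S=108.5477 intr=17.5323 cont=20.2914 V=20.2914[hold]; j=5 S=139.7950 intr=0.0000 cont=4.8074 V=4.8074[hold]; j=6 S=180.0373 intr=0.0000 cont=0.0000 V=0.0000[hold]; j=7 S=231.8641 intr=0.0000 cont=0.0000 V=0.0000[hold]  S*(7)=84.2848
k=6: j=0 S=44.7787 intr=81.3013 cont=81.0775 V=81.3013[EX]; j=1 S=57.6691 intr=68.4109 cont=68.1872 V=68.4109[EX]; j=2 S=74.2701 intr=51.8099 cont=51.5862 V=51.8099[EX]; j=3 S=95.6500 intr=30.4300 cont=31.5157 V=31.5157[hold]; j=4 S=123.1845 intr=2.8955 cont=12.9070 V=12.9070[hold]; j=5 S=158.6452 intr=0.0000 cont=2.5174 V=2.5174[hold]; j=6 S=204.3139 intr=0.0000 cont=0.0000 V=0.0000[hold]  S*(6)=74.2701
k=5: j=0 S=50.8168 intr=75.2632 cont=75.0395 V=75.2632[EX]; j=1 S=65.4453 intr=60.6347 cont=60.4110 V=60.6347[EX]; j=2 S=84.2848 intr=41.7952 cont=42.0867 V=42.0867[hold]; j=3 S=108.5477 intr=17.5323 cont=22.6284 V=22.6284[hold]; j=4 S=139.7950 intr=0.0000 cont=7.9533 V=7.9533[hold]; j=5 S=180.0373 intr=0.0000 cont=1.3182 V=1.3182[hold]  S*(5)=65.4453
k=4: j=0 S=57.6691 intr=68.4109 cont=68.1872 V=68.4109[EX]; j=1 S=74.2701 intr=51.8099 cont=51.7245 V=51.8099[EX]; j=2 S=95.6500 intr=30.4300 cont=32.7774 V=32.7774[hold]; j=3 S=123.1845 intr=2.8955 cont=15.6237 V=15.6237[hold]; j=4 S=158.6452 intr=0.0000 cont=4.7903 V=4.7903[hold]  S*(4)=74.2701
k=3: j=0 S=65.4453 intr=60.6347 cont=60.4110 V=60.6347[EX]; j=1 S=84.2848 intr=41.7952 cont=42.6855 V=42.6855[hold]; j=2 S=108.5477 intr=17.5323 cont=24.5784 V=24.5784[hold]; j=3 S=139.7950 intr=0.0000 cont=10.4546 V=10.4546[hold]  S*(3)=65.4453
k=2: j=0 S=74.2701 intr=51.8099 cont=52.0087 V=52.0087[hold]; j=1 S=95.6500 intr=30.4300 cont=34.0165 V=34.0165[hold]; j=2 S=123.1845 intr=2.8955 cont=17.8319 V=17.8319[hold]  S*(2)=-
k=1: j=0 S=84.2848 intr=41.7952 cont=43.3776 V=43.3776[hold]; j=1 S=108.5477 intr=17.5323 cont=26.2752 V=26.2752[hold]  S*(1)=-
k=0: j=0 S=95.6500 intr=30.4300 cont=35.1841 V=35.1841[hold]  S*(0)=-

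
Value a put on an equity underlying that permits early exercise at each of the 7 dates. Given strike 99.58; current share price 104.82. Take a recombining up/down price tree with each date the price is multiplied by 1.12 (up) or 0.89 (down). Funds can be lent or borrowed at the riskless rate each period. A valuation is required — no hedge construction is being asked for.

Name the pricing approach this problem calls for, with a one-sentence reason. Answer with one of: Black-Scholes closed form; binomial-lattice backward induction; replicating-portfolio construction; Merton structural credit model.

framework: binomial-lattice backward induction

Key observation: early exercise of the strike-99.58 put must be checked at each of the 7 dates (spot 104.82), which forces a node-by-node comparison of intrinsic and continuation value backward from expiry.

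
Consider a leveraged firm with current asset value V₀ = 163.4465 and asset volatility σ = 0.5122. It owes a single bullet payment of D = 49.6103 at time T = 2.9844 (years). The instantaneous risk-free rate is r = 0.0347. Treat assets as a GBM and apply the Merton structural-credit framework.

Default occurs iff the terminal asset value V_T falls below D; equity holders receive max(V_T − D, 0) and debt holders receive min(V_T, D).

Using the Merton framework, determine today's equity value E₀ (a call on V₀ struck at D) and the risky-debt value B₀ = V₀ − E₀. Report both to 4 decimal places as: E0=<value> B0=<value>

E0=120.9572 B0=42.4893

Work the structural quantities from V₀ = 163.4465 against face 49.6103:
d₁ = [ln(V₀/D) + (r + σ²/2)T] / (σ√T)
   = [ln(163.4465/49.6103) + (0.0347 + 0.5·0.5122²)·2.9844] / (0.5122·√2.9844)
   = [1.192287 + 0.495036] / 0.884847 = 1.906910
d₂ = d₁ − σ√T = 1.906910 − 0.884847 = 1.022063
N(d₁) = 0.971734,  N(d₂) = 0.846624,  e^(−rT) = 0.901623
E₀ = V₀·N(d₁) − D·e^(−rT)·N(d₂)
   = 163.4465·0.971734 − 49.6103·0.901623·0.846624 = 120.957162
B₀ = V₀ − E₀ = 163.4465 − 120.957162 = 42.489338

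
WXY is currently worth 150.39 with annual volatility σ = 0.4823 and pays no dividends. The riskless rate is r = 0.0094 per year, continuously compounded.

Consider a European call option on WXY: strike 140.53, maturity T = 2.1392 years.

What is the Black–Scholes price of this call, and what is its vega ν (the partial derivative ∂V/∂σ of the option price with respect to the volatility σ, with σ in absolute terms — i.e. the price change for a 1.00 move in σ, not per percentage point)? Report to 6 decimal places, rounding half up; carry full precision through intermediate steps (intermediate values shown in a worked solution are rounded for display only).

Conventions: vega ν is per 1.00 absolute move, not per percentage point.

σ√T = 0.4823·√2.1392 = 0.705412
d₁ = (ln(S/K) + (r+σ²/2)T) / (σ√T) = (ln(150.39/140.53) + (0.0094+0.4823²/2)·2.1392) / 0.705412 = (0.067811 + 0.268912) / 0.705412 = 0.477342
d₂ = d₁ − σ√T = 0.477342 − 0.705412 = -0.228071
e^{−rT} = 0.980092
N(d₁) = 0.683441,  N(d₂) = 0.409796
Call price V = S·N(d₁) − K·e^{−rT}·N(d₂) = 102.782625 − 56.442134 = 46.340491
φ(d₁) = (1/√(2π))·e^{−d₁²/2} = 0.355985
ν = S·φ(d₁)·√T = 78.302681

price = 46.340491
ν = 78.302681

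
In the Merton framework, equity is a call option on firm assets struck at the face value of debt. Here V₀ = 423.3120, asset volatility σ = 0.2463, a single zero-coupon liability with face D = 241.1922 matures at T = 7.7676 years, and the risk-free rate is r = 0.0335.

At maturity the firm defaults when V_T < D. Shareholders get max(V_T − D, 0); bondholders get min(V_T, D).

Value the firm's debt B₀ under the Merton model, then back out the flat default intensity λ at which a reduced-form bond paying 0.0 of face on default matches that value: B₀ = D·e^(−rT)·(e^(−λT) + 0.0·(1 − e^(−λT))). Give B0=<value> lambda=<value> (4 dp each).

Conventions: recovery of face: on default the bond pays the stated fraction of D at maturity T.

B0=175.5155 lambda=0.0074

With assets at 423.3120 and a single debt payment of 241.1922 at 7.7676 years:
d₁ = [ln(V₀/D) + (r + σ²/2)T] / (σ√T)
   = [ln(423.3120/241.1922) + (0.0335 + 0.5·0.2463²)·7.7676] / (0.2463·√7.7676)
   = [0.562515 + 0.495820] / 0.686448 = 1.541756
d₂ = d₁ − σ√T = 1.541756 − 0.686448 = 0.855307
N(d₁) = 0.938434,  N(d₂) = 0.803810,  e^(−rT) = 0.770886
E₀ = V₀·N(d₁) − D·e^(−rT)·N(d₂)
   = 423.3120·0.938434 − 241.1922·0.770886·0.803810 = 247.796482
B₀ = V₀ − E₀ = 423.3120 − 247.796482 = 175.515518
e^(−λT) = (B₀·e^(rT)/D − 0)/(1 − 0) = (175.5155·1.297208/241.1922 − 0)/1 = 0.94397824
λ = −ln(0.94397824)/7.7676 = 0.007422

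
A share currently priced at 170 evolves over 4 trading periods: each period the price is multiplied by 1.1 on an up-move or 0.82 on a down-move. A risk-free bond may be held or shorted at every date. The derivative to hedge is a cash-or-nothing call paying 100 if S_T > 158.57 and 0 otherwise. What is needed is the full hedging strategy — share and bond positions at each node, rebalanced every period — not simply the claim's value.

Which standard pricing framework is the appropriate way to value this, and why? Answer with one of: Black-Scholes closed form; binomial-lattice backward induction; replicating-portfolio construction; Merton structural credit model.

framework: replicating-portfolio construction

Key observation: a price alone would not answer the question — the per-node share/bond construction on the spot-170, 1.1/0.82 tree is required, and only the replicating-portfolio method yields it.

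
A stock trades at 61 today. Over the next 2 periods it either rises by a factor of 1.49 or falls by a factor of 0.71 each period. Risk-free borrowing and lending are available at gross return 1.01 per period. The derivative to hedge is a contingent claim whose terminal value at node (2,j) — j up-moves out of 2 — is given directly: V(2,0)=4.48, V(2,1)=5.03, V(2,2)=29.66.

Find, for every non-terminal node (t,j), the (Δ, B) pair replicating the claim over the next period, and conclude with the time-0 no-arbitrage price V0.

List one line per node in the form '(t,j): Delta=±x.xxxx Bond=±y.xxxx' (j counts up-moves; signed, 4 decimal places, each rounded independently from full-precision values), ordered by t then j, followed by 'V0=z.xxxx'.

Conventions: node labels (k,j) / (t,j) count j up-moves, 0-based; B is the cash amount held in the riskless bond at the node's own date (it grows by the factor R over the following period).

(0,0): Delta=0.2042 Bond=-4.1559
(1,0): Delta=0.0163 Bond=3.9400
(1,1): Delta=0.3474 Bond=-17.2174
V0=8.2984

Arbitrage-free pricing uses the up-move probability p* = (R−d)/(u−d) = 0.3846, discounting each step at R = 1.01.
Terminal payoffs: V(2,0)=4.4800, V(2,1)=5.0300, V(2,2)=29.6600
(1,0): S=43.3100. Δ = (V_up−V_dn)/(S_up−S_dn) = (5.0300−4.4800)/(64.5319−30.7501) = 0.0163. V = [p*·5.0300 + (1−p*)·4.4800]/1.01 = 4.6451. B = V − Δ·S = 3.9400.
(1,1): S=90.8900. Δ = (V_up−V_dn)/(S_up−S_dn) = (29.6600−5.0300)/(135.4261−64.5319) = 0.3474. V = [p*·29.6600 + (1−p*)·5.0300]/1.01 = 14.3595. B = V − Δ·S = -17.2174.
(0,0): S=61.0000. Δ = (V_up−V_dn)/(S_up−S_dn) = (14.3595−4.6451)/(90.8900−43.3100) = 0.2042. V = [p*·14.3595 + (1−p*)·4.6451]/1.01 = 8.2984. B = V − Δ·S = -4.1559.
Verification: the root portfolio costs Δ(0,0)·S0 + B(0,0) = 8.2984, matching V0.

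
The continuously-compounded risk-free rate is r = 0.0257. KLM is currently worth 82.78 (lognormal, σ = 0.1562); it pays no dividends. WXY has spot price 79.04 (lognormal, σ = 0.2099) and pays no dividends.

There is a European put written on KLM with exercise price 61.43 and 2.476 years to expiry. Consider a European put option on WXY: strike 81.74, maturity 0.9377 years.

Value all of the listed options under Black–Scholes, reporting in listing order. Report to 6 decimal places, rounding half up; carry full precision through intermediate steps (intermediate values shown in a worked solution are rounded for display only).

price(KLM put K=61.43) = 0.526734
price(WXY put K=81.74) = 6.812488

[KLM put K=61.43]
σ√T = 0.1562·√2.476 = 0.245786
d₁ = (ln(S/K) + (r+σ²/2)T) / (σ√T) = (ln(82.78/61.43) + (0.0257+0.1562²/2)·2.476) / 0.245786 = (0.298288 + 0.093838) / 0.245786 = 1.595402
d₂ = d₁ − σ√T = 1.595402 − 0.245786 = 1.349616
e^{−rT} = 0.938349
N(−d₁) = 0.055311,  N(−d₂) = 0.088570
price = K·e^{−rT}·N(−d₂) − S·N(−d₁) = 5.105399 − 4.578664 = 0.526734
[WXY put K=81.74]
σ√T = 0.2099·√0.9377 = 0.203256
d₁ = (ln(S/K) + (r+σ²/2)T) / (σ√T) = (ln(79.04/81.74) + (0.0257+0.2099²/2)·0.9377) / 0.203256 = (-0.033589 + 0.044755) / 0.203256 = 0.054936
d₂ = d₁ − σ√T = 0.054936 − 0.203256 = -0.148321
e^{−rT} = 0.976189
N(−d₁) = 0.478095,  N(−d₂) = 0.558955
price = K·e^{−rT}·N(−d₂) − S·N(−d₁) = 44.601100 − 37.788612 = 6.812488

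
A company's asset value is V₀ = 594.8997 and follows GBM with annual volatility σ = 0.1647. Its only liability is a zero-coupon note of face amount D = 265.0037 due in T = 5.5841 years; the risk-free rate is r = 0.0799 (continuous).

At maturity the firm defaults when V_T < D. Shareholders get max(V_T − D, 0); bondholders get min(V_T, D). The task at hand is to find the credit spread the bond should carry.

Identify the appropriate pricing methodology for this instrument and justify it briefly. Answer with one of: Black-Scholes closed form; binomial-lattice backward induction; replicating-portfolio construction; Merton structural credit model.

Key observation: assets follow a GBM and default happens iff V_T < 265.0037; valuing claims on that split (equity as a call, risky debt as the residual) is the structural model's definition.

framework: Merton structural credit model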